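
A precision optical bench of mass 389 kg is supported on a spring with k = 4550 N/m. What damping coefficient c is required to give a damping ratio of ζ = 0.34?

905 N·s/m

c_c = 2√(k·m) = 2√(4550 × 389) = 2661 N·s/m.
c = ζ·c_c = 0.34 × 2661 = 904.7 N·s/m.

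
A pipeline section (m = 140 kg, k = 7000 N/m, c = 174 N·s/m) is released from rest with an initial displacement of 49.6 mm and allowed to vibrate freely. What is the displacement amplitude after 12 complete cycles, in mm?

0.0641 mm

ζ = c/(2√(km)) = 174/(2√(7000 × 140)) = 174/1980 = 0.08788.
Logarithmic decrement δ = 2πζ/√(1 − ζ²) = 2π × 0.08788/√(1 − 0.00772) = 0.5543.
After n cycles, x_n/x₀ = e^(−nδ), so x_12 = 49.6 × e^(−12 × 0.5543) = 49.6 × 0.001291 = 0.06406 mm.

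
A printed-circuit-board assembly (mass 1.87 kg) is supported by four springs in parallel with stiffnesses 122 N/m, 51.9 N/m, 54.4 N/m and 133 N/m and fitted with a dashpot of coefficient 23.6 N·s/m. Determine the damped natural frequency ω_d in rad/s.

Parallel springs add: k_eq = 122 + 51.9 + 54.4 + 133 = 361.3 N/m.
ω_n = √(k_eq/m) = √(361.3/1.87) = 13.90 rad/s.
Critical damping c_c = 2√(k_eq·m) = 2√(361.3 × 1.87) = 51.99 N·s/m, so ζ = c/c_c = 23.6/51.99 = 0.4540.
ω_d = ω_n√(1 − ζ²) = 13.90 × √(1 − 0.206) = 12.39 rad/s.

12.4 rad/s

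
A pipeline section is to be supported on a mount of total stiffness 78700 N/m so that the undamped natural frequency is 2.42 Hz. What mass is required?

340 kg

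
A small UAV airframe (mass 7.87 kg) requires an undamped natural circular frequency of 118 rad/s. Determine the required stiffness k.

110000 N/m

k = m·ω_n² = 7.87 × 118.0² = 7.87 × 13920 = 109600 N/m.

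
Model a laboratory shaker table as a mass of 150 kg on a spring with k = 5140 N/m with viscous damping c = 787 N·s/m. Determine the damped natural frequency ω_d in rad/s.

ω_n = √(k/m) = √(5140/150) = 5.854 rad/s.
Critical damping c_c = 2√(k·m) = 2√(5140 × 150) = 1756 N·s/m, so ζ = c/c_c = 787/1756 = 0.4481.
ω_d = ω_n√(1 − ζ²) = 5.854 × √(1 − 0.201) = 5.233 rad/s.

5.23 rad/s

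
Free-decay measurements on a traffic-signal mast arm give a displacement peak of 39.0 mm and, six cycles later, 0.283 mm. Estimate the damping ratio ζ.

0.130

Logarithmic decrement δ = (1/n)·ln(x₀/x_n) = (1/6)·ln(39.0/0.283) = (1/6)·ln(137.8) = 0.8210.
ζ = δ/√(4π² + δ²) = 0.8210/√(39.48 + 0.674) = 0.8210/6.337 = 0.1296.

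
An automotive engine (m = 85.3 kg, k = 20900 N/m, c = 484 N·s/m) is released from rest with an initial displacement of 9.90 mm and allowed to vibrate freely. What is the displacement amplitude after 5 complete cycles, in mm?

ζ = c/(2√(km)) = 484/(2√(20900 × 85.3)) = 484/2670 = 0.1812.
Logarithmic decrement δ = 2πζ/√(1 − ζ²) = 2π × 0.1812/√(1 − 0.0329) = 1.158.
After n cycles, x_n/x₀ = e^(−nδ), so x_5 = 9.90 × e^(−5 × 1.158) = 9.90 × 0.003058 = 0.03028 mm.

0.0303 mm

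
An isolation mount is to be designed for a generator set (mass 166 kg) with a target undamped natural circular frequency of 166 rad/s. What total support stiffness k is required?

k = m·ω_n² = 166 × 166.0² = 166 × 27560 = 4574000 N/m.

4570000 N/m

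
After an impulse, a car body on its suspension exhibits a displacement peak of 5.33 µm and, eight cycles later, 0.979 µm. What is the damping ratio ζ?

Logarithmic decrement δ = (1/n)·ln(x₀/x_n) = (1/8)·ln(5.33/0.979) = (1/8)·ln(5.444) = 0.2118.
ζ = δ/√(4π² + δ²) = 0.2118/√(39.48 + 0.0449) = 0.2118/6.287 = 0.03369.

0.0337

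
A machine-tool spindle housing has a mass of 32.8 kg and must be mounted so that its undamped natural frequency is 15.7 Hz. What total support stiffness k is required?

319000 N/m

ω_n = 2πf_n = 2π × 15.7 = 98.65 rad/s.
k = m·ω_n² = 32.8 × 98.65² = 32.8 × 9731 = 319200 N/m.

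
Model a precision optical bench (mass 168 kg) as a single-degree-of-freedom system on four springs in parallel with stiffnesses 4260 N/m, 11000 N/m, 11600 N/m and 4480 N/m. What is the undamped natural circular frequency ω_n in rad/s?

Parallel springs add: k_eq = 4260 + 11000 + 11600 + 4480 = 31340 N/m.
ω_n = √(k_eq/m) = √(31340/168) = √186.5 = 13.66 rad/s.

13.7 rad/s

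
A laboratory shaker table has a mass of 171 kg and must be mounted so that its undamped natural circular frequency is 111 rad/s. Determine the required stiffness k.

2110000 N/m

k = m·ω_n² = 171 × 111.0² = 171 × 12320 = 2107000 N/m.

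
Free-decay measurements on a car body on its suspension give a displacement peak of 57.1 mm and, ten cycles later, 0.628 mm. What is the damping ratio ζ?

Logarithmic decrement δ = (1/n)·ln(x₀/x_n) = (1/10)·ln(57.1/0.628) = (1/10)·ln(90.92) = 0.4510.
ζ = δ/√(4π² + δ²) = 0.4510/√(39.48 + 0.203) = 0.4510/6.299 = 0.07159.

0.0716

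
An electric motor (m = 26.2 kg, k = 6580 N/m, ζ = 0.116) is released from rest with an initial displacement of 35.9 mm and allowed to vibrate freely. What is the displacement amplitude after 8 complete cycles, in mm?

0.101 mm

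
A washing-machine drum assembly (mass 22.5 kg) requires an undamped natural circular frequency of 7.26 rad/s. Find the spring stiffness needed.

k = m·ω_n² = 22.5 × 7.260² = 22.5 × 52.71 = 1186 N/m.

1190 N/m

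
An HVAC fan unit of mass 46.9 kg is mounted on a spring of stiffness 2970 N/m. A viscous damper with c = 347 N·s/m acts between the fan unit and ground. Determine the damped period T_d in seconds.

ω_n = √(k/m) = √(2970/46.9) = 7.958 rad/s.
Critical damping c_c = 2√(k·m) = 2√(2970 × 46.9) = 746.4 N·s/m, so ζ = c/c_c = 347/746.4 = 0.4649.
ω_d = ω_n√(1 − ζ²) = 7.958 × √(1 − 0.216) = 7.046 rad/s.
T_d = 2π/ω_d = 0.8918 s.

0.892 s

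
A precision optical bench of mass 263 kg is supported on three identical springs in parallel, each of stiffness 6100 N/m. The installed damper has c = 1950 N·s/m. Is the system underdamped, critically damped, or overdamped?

underdamped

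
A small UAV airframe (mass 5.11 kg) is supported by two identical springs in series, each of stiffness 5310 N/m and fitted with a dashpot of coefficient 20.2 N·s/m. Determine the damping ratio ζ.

Series springs: 1/k_eq = 2/5310, so k_eq = 5310/2 = 2655 N/m.
ω_n = √(k_eq/m) = √(2655/5.11) = 22.79 rad/s.
Critical damping c_c = 2√(k_eq·m) = 2√(2655 × 5.11) = 233.0 N·s/m, so ζ = c/c_c = 20.2/233.0 = 0.08671.

0.0867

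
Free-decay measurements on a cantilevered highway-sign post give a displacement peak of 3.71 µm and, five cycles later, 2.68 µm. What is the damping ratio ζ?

0.0104

Logarithmic decrement δ = (1/n)·ln(x₀/x_n) = (1/5)·ln(3.71/2.68) = (1/5)·ln(1.384) = 0.06504.
ζ = δ/√(4π² + δ²) = 0.06504/√(39.48 + 0.00423) = 0.06504/6.284 = 0.01035.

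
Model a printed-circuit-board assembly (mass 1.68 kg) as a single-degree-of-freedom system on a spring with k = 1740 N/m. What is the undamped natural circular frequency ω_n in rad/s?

32.2 rad/s

ω_n = √(k/m) = √(1740/1.68) = √1036 = 32.18 rad/s.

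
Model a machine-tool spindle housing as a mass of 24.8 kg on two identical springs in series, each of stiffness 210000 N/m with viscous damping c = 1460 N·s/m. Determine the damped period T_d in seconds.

0.108 s

Series springs: 1/k_eq = 2/210000, so k_eq = 210000/2 = 105000 N/m.
ω_n = √(k_eq/m) = √(105000/24.8) = 65.07 rad/s.
Critical damping c_c = 2√(k_eq·m) = 2√(105000 × 24.8) = 3227 N·s/m, so ζ = c/c_c = 1460/3227 = 0.4524.
ω_d = ω_n√(1 − ζ²) = 65.07 × √(1 − 0.205) = 58.03 rad/s.
T_d = 2π/ω_d = 0.1083 s.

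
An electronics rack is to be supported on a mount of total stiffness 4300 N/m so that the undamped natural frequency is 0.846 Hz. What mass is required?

152 kg

ω_n = 2πf_n = 2π × 0.846 = 5.316 rad/s.
m = k/ω_n² = 4300/5.316² = 4300/28.26 = 152.2 kg.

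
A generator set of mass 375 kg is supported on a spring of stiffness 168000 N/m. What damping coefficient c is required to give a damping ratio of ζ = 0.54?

8570 N·s/m

c_c = 2√(k·m) = 2√(168000 × 375) = 15870 N·s/m.
c = ζ·c_c = 0.54 × 15870 = 8572 N·s/m.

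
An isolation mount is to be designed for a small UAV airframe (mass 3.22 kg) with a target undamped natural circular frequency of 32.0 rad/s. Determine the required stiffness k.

k = m·ω_n² = 3.22 × 32.00² = 3.22 × 1024 = 3297 N/m.

3300 N/m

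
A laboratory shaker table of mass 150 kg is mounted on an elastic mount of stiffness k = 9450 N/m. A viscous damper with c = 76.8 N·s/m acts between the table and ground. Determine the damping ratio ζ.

ω_n = √(k/m) = √(9450/150) = 7.937 rad/s.
Critical damping c_c = 2√(k·m) = 2√(9450 × 150) = 2381 N·s/m, so ζ = c/c_c = 76.8/2381 = 0.03225.

0.0323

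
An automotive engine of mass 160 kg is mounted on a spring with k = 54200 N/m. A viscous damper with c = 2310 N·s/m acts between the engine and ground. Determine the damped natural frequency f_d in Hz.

ω_n = √(k/m) = √(54200/160) = 18.41 rad/s.
Critical damping c_c = 2√(k·m) = 2√(54200 × 160) = 5890 N·s/m, so ζ = c/c_c = 2310/5890 = 0.3922.
ω_d = ω_n√(1 − ζ²) = 18.41 × √(1 − 0.154) = 16.93 rad/s.
f_d = ω_d/(2π) = 2.695 Hz.

2.69 Hz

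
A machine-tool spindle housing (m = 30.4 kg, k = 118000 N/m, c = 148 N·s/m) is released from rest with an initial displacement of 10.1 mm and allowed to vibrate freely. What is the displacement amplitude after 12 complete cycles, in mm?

ζ = c/(2√(km)) = 148/(2√(118000 × 30.4)) = 148/3788 = 0.03907.
Logarithmic decrement δ = 2πζ/√(1 − ζ²) = 2π × 0.03907/√(1 − 0.00153) = 0.2457.
After n cycles, x_n/x₀ = e^(−nδ), so x_12 = 10.1 × e^(−12 × 0.2457) = 10.1 × 0.05244 = 0.5296 mm.

0.530 mm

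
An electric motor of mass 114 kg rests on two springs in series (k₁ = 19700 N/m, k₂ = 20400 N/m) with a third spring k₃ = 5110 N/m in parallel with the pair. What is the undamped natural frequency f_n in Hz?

1.83 Hz

Series pair: k_s = k₁k₂/(k₁+k₂) = (19700)(20400)/(19700 + 20400) = 10020 N/m. In parallel with k₃: k_eq = 10020 + 5110 = 15130 N/m.
ω_n = √(k_eq/m) = √(15130/114) = √132.7 = 11.52 rad/s.
f_n = ω_n/(2π) = 11.52/6.283 = 1.834 Hz.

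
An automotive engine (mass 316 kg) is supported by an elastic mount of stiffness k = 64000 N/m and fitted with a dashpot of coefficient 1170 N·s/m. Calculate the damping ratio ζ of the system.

0.130

ω_n = √(k/m) = √(64000/316) = 14.23 rad/s.
Critical damping c_c = 2√(k·m) = 2√(64000 × 316) = 8994 N·s/m, so ζ = c/c_c = 1170/8994 = 0.1301.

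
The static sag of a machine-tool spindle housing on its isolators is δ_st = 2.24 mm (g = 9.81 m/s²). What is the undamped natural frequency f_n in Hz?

ω_n = √(g/δ_st) = √(9.81/0.00224) = √4379 = 66.18 rad/s.
f_n = ω_n/(2π) = 66.18/6.283 = 10.53 Hz.

10.5 Hz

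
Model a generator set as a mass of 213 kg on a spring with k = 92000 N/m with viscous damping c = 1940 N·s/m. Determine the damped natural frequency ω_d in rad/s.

ω_n = √(k/m) = √(92000/213) = 20.78 rad/s.
Critical damping c_c = 2√(k·m) = 2√(92000 × 213) = 8853 N·s/m, so ζ = c/c_c = 1940/8853 = 0.2191.
ω_d = ω_n√(1 − ζ²) = 20.78 × √(1 − 0.0480) = 20.28 rad/s.

20.3 rad/s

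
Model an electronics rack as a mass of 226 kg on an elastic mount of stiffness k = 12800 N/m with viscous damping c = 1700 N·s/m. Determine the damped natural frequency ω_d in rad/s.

ω_n = √(k/m) = √(12800/226) = 7.526 rad/s.
Critical damping c_c = 2√(k·m) = 2√(12800 × 226) = 3402 N·s/m, so ζ = c/c_c = 1700/3402 = 0.4998.
ω_d = ω_n√(1 − ζ²) = 7.526 × √(1 − 0.250) = 6.519 rad/s.

6.52 rad/s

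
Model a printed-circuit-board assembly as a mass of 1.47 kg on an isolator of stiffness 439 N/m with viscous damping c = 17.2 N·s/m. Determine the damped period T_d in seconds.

ω_n = √(k/m) = √(439.0/1.47) = 17.28 rad/s.
Critical damping c_c = 2√(k·m) = 2√(439.0 × 1.47) = 50.81 N·s/m, so ζ = c/c_c = 17.2/50.81 = 0.3385.
ω_d = ω_n√(1 − ζ²) = 17.28 × √(1 − 0.115) = 16.26 rad/s.
T_d = 2π/ω_d = 0.3864 s.

0.386 s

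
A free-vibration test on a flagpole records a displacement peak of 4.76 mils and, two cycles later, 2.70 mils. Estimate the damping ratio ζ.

Logarithmic decrement δ = (1/n)·ln(x₀/x_n) = (1/2)·ln(4.76/2.70) = (1/2)·ln(1.763) = 0.2835.
ζ = δ/√(4π² + δ²) = 0.2835/√(39.48 + 0.0804) = 0.2835/6.290 = 0.04507.

0.0451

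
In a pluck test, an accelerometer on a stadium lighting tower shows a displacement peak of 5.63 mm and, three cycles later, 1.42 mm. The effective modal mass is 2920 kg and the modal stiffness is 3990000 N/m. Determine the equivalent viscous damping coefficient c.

Logarithmic decrement δ = (1/n)·ln(x₀/x_n) = (1/3)·ln(5.63/1.42) = (1/3)·ln(3.965) = 0.4592.
ζ = δ/√(4π² + δ²) = 0.4592/√(39.48 + 0.211) = 0.4592/6.300 = 0.07288.
c = ζ · 2√(km) = 0.07288 × 2√(3990000 × 2920) = 0.07288 × 215900 = 15730 N·s/m.

15700 N·s/m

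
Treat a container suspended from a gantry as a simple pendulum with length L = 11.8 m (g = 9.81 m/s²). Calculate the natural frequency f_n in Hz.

0.145 Hz

For a simple pendulum ω_n = √(g/L) = √(9.81/11.8) = √0.8314 = 0.9118 rad/s.
f_n = ω_n/(2π) = 0.9118/6.283 = 0.1451 Hz.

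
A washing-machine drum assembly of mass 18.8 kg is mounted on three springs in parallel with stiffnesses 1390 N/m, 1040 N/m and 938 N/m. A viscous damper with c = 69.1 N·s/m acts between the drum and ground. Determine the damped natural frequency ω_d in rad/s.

Parallel springs add: k_eq = 1390 + 1040 + 938 = 3368 N/m.
ω_n = √(k_eq/m) = √(3368/18.8) = 13.38 rad/s.
Critical damping c_c = 2√(k_eq·m) = 2√(3368 × 18.8) = 503.3 N·s/m, so ζ = c/c_c = 69.1/503.3 = 0.1373.
ω_d = ω_n√(1 − ζ²) = 13.38 × √(1 − 0.0189) = 13.26 rad/s.

13.3 rad/s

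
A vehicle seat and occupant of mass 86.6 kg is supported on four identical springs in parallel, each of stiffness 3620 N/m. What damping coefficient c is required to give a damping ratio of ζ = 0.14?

Parallel springs add: k_eq = 4 × 3620 = 14480 N/m.
c_c = 2√(k_eq·m) = 2√(14480 × 86.6) = 2240 N·s/m.
c = ζ·c_c = 0.14 × 2240 = 313.5 N·s/m.

314 N·s/m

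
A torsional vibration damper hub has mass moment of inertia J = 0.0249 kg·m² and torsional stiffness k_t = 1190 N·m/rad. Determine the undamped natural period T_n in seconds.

0.0287 s

ω_n = √(k_t/J) = √(1190/0.0249) = √47790 = 218.6 rad/s.
T_n = 2π/ω_n = 6.283/218.6 = 0.02874 s.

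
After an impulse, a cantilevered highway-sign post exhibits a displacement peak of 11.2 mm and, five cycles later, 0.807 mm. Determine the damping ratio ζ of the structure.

0.0834

Logarithmic decrement δ = (1/n)·ln(x₀/x_n) = (1/5)·ln(11.2/0.807) = (1/5)·ln(13.88) = 0.5261.
ζ = δ/√(4π² + δ²) = 0.5261/√(39.48 + 0.277) = 0.5261/6.305 = 0.08343.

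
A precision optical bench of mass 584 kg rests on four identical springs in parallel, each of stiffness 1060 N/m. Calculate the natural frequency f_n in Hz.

0.429 Hz

Parallel springs add: k_eq = 4 × 1060 = 4240 N/m.
ω_n = √(k_eq/m) = √(4240/584) = √7.260 = 2.694 rad/s.
f_n = ω_n/(2π) = 2.694/6.283 = 0.4288 Hz.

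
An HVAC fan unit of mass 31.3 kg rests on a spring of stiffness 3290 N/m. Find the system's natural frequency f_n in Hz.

1.63 Hz

ω_n = √(k/m) = √(3290/31.3) = √105.1 = 10.25 rad/s.
f_n = ω_n/(2π) = 10.25/6.283 = 1.632 Hz.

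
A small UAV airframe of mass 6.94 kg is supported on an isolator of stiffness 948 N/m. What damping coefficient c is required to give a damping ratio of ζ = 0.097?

15.7 N·s/m

c_c = 2√(k·m) = 2√(948.0 × 6.94) = 162.2 N·s/m.
c = ζ·c_c = 0.097 × 162.2 = 15.74 N·s/m.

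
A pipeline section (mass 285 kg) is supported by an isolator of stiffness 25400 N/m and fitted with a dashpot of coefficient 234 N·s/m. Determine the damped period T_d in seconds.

ω_n = √(k/m) = √(25400/285) = 9.440 rad/s.
Critical damping c_c = 2√(k·m) = 2√(25400 × 285) = 5381 N·s/m, so ζ = c/c_c = 234/5381 = 0.04349.
ω_d = ω_n√(1 − ζ²) = 9.440 × √(1 − 0.00189) = 9.432 rad/s.
T_d = 2π/ω_d = 0.6662 s.

0.666 s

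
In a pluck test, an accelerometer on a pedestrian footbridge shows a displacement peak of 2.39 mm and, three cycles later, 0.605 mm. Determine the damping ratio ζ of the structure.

Logarithmic decrement δ = (1/n)·ln(x₀/x_n) = (1/3)·ln(2.39/0.605) = (1/3)·ln(3.950) = 0.4579.
ζ = δ/√(4π² + δ²) = 0.4579/√(39.48 + 0.210) = 0.4579/6.300 = 0.07269.

0.0727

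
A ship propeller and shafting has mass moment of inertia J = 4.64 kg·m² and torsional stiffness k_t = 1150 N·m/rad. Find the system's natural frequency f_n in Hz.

2.51 Hz

ω_n = √(k_t/J) = √(1150/4.64) = √247.8 = 15.74 rad/s.
f_n = ω_n/(2π) = 15.74/6.283 = 2.506 Hz.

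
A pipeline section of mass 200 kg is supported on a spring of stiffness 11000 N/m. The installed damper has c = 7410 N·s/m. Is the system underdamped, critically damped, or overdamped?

c_c = 2√(k·m) = 2966 N·s/m; ζ = c/c_c = 7410/2966 = 2.50.
Since ζ > 1 the system is overdamped.

overdamped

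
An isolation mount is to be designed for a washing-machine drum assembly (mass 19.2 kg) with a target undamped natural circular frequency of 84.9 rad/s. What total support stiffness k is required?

138000 N/m

k = m·ω_n² = 19.2 × 84.90² = 19.2 × 7208 = 138400 N/m.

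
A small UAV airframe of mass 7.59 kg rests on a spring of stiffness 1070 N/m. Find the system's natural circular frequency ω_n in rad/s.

ω_n = √(k/m) = √(1070/7.59) = √141.0 = 11.87 rad/s.

11.9 rad/s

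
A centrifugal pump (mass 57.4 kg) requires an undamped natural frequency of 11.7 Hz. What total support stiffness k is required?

310000 N/m

ω_n = 2πf_n = 2π × 11.7 = 73.51 rad/s.
k = m·ω_n² = 57.4 × 73.51² = 57.4 × 5404 = 310200 N/m.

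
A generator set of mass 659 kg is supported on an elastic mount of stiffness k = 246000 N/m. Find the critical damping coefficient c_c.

25500 N·s/m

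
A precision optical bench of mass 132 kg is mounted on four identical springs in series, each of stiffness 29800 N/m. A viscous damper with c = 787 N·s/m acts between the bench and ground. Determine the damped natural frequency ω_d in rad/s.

Series springs: 1/k_eq = 4/29800, so k_eq = 29800/4 = 7450 N/m.
ω_n = √(k_eq/m) = √(7450/132) = 7.513 rad/s.
Critical damping c_c = 2√(k_eq·m) = 2√(7450 × 132) = 1983 N·s/m, so ζ = c/c_c = 787/1983 = 0.3968.
ω_d = ω_n√(1 − ζ²) = 7.513 × √(1 − 0.157) = 6.896 rad/s.

6.90 rad/s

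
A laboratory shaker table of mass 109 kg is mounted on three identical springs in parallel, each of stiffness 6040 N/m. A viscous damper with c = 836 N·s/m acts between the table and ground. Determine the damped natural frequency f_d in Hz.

1.96 Hz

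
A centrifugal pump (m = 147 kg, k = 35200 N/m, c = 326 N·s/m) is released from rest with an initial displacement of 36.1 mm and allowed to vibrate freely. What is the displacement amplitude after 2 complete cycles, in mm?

ζ = c/(2√(km)) = 326/(2√(35200 × 147)) = 326/4549 = 0.07166.
Logarithmic decrement δ = 2πζ/√(1 − ζ²) = 2π × 0.07166/√(1 − 0.00513) = 0.4514.
After n cycles, x_n/x₀ = e^(−nδ), so x_2 = 36.1 × e^(−2 × 0.4514) = 36.1 × 0.4054 = 14.64 mm.

14.6 mm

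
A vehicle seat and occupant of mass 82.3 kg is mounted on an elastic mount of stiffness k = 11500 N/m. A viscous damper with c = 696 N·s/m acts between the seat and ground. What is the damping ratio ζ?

0.358

ω_n = √(k/m) = √(11500/82.3) = 11.82 rad/s.
Critical damping c_c = 2√(k·m) = 2√(11500 × 82.3) = 1946 N·s/m, so ζ = c/c_c = 696/1946 = 0.3577.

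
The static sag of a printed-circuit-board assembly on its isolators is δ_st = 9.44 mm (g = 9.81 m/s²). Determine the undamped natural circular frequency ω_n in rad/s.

32.2 rad/s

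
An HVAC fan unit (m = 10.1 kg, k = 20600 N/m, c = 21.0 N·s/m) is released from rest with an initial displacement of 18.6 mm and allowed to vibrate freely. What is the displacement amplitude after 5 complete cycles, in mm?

9.02 mm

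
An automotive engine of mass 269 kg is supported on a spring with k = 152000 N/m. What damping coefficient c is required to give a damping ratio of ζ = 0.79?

c_c = 2√(k·m) = 2√(152000 × 269) = 12790 N·s/m.
c = ζ·c_c = 0.79 × 12790 = 10100 N·s/m.

10100 N·s/m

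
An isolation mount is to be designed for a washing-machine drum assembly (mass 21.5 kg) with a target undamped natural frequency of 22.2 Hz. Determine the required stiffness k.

ω_n = 2πf_n = 2π × 22.2 = 139.5 rad/s.
k = m·ω_n² = 21.5 × 139.5² = 21.5 × 19460 = 418300 N/m.

418000 N/m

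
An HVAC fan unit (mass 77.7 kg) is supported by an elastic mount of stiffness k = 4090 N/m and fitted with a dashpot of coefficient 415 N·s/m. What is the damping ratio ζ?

ω_n = √(k/m) = √(4090/77.7) = 7.255 rad/s.
Critical damping c_c = 2√(k·m) = 2√(4090 × 77.7) = 1127 N·s/m, so ζ = c/c_c = 415/1127 = 0.3681.

0.368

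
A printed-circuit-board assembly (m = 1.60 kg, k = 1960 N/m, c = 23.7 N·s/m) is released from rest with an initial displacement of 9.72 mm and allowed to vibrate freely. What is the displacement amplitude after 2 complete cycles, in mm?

0.640 mm

ζ = c/(2√(km)) = 23.7/(2√(1960 × 1.60)) = 23.7/112.0 = 0.2116.
Logarithmic decrement δ = 2πζ/√(1 − ζ²) = 2π × 0.2116/√(1 − 0.0448) = 1.360.
After n cycles, x_n/x₀ = e^(−nδ), so x_2 = 9.72 × e^(−2 × 1.360) = 9.72 × 0.06583 = 0.6398 mm.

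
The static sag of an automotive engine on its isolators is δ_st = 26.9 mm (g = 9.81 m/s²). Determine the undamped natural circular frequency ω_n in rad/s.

19.1 rad/s

ω_n = √(g/δ_st) = √(9.81/0.0269) = √364.7 = 19.10 rad/s.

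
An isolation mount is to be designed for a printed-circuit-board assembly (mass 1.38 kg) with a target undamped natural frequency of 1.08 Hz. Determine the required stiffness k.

ω_n = 2πf_n = 2π × 1.08 = 6.786 rad/s.
k = m·ω_n² = 1.38 × 6.786² = 1.38 × 46.05 = 63.55 N/m.

63.5 N/m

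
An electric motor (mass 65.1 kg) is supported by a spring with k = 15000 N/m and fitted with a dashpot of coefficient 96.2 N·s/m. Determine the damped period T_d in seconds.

ω_n = √(k/m) = √(15000/65.1) = 15.18 rad/s.
Critical damping c_c = 2√(k·m) = 2√(15000 × 65.1) = 1976 N·s/m, so ζ = c/c_c = 96.2/1976 = 0.04868.
ω_d = ω_n√(1 − ζ²) = 15.18 × √(1 − 0.00237) = 15.16 rad/s.
T_d = 2π/ω_d = 0.4144 s.

0.414 s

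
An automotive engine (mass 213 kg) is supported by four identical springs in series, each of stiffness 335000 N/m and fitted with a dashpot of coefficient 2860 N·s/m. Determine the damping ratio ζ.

0.339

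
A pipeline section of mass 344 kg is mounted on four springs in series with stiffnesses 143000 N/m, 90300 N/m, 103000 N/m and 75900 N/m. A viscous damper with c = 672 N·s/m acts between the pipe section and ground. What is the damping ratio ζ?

Series springs: 1/k_eq = 1/143000 + 1/90300 + 1/103000 + 1/75900 = 4.095×10^-5, so k_eq = 24420 N/m.
ω_n = √(k_eq/m) = √(24420/344) = 8.425 rad/s.
Critical damping c_c = 2√(k_eq·m) = 2√(24420 × 344) = 5797 N·s/m, so ζ = c/c_c = 672/5797 = 0.1159.

0.116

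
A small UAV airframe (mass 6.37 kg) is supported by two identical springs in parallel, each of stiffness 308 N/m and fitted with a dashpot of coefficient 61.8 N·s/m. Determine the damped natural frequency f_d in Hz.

Parallel springs add: k_eq = 2 × 308 = 616.0 N/m.
ω_n = √(k_eq/m) = √(616.0/6.37) = 9.834 rad/s.
Critical damping c_c = 2√(k_eq·m) = 2√(616.0 × 6.37) = 125.3 N·s/m, so ζ = c/c_c = 61.8/125.3 = 0.4933.
ω_d = ω_n√(1 − ζ²) = 9.834 × √(1 − 0.243) = 8.554 rad/s.
f_d = ω_d/(2π) = 1.361 Hz.

1.36 Hz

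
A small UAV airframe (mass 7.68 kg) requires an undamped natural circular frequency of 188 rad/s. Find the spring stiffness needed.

k = m·ω_n² = 7.68 × 188.0² = 7.68 × 35340 = 271400 N/m.

271000 N/m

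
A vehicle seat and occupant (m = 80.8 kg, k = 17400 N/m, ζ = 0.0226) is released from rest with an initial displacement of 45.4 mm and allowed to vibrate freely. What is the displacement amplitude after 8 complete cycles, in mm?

14.6 mm

Logarithmic decrement δ = 2πζ/√(1 − ζ²) = 2π × 0.02260/√(1 − 0.000511) = 0.1420.
After n cycles, x_n/x₀ = e^(−nδ), so x_8 = 45.4 × e^(−8 × 0.1420) = 45.4 × 0.3210 = 14.57 mm.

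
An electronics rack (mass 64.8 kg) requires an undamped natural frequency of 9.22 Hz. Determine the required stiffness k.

217000 N/m

ω_n = 2πf_n = 2π × 9.22 = 57.93 rad/s.
k = m·ω_n² = 64.8 × 57.93² = 64.8 × 3356 = 217500 N/m.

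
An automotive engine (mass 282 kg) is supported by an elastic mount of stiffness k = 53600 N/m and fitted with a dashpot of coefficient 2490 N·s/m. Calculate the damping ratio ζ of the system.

ω_n = √(k/m) = √(53600/282) = 13.79 rad/s.
Critical damping c_c = 2√(k·m) = 2√(53600 × 282) = 7776 N·s/m, so ζ = c/c_c = 2490/7776 = 0.3202.

0.320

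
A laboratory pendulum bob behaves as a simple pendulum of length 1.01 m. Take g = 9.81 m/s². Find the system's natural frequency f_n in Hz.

For a simple pendulum ω_n = √(g/L) = √(9.81/1.01) = √9.713 = 3.117 rad/s.
f_n = ω_n/(2π) = 3.117/6.283 = 0.4960 Hz.

0.496 Hz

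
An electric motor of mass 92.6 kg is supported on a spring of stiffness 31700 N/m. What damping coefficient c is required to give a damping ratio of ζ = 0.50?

1710 N·s/m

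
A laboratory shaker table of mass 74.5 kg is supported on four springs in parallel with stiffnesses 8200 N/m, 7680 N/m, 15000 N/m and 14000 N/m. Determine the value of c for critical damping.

3660 N·s/m

Parallel springs add: k_eq = 8200 + 7680 + 15000 + 14000 = 44880 N/m.
c_c = 2√(k_eq·m) = 2√(44880 × 74.5) = 2 × 1829 = 3657 N·s/m.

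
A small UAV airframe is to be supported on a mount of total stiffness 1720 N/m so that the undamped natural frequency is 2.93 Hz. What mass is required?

ω_n = 2πf_n = 2π × 2.93 = 18.41 rad/s.
m = k/ω_n² = 1720/18.41² = 1720/338.9 = 5.075 kg.

5.07 kg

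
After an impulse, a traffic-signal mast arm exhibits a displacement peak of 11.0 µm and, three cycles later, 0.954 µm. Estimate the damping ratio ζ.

Logarithmic decrement δ = (1/n)·ln(x₀/x_n) = (1/3)·ln(11.0/0.954) = (1/3)·ln(11.53) = 0.8150.
ζ = δ/√(4π² + δ²) = 0.8150/√(39.48 + 0.664) = 0.8150/6.336 = 0.1286.

0.129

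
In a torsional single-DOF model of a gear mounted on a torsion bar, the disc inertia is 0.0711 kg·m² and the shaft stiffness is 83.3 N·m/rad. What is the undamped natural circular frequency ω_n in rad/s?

34.2 rad/s

ω_n = √(k_t/J) = √(83.3/0.0711) = √1172 = 34.23 rad/s.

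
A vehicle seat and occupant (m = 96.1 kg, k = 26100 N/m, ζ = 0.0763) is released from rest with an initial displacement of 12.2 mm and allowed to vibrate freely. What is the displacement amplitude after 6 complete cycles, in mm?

Logarithmic decrement δ = 2πζ/√(1 − ζ²) = 2π × 0.07630/√(1 − 0.00582) = 0.4808.
After n cycles, x_n/x₀ = e^(−nδ), so x_6 = 12.2 × e^(−6 × 0.4808) = 12.2 × 0.05586 = 0.6815 mm.

0.682 mm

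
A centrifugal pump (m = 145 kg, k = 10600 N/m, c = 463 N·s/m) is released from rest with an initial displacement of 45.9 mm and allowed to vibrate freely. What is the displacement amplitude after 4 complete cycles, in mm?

ζ = c/(2√(km)) = 463/(2√(10600 × 145)) = 463/2480 = 0.1867.
Logarithmic decrement δ = 2πζ/√(1 − ζ²) = 2π × 0.1867/√(1 − 0.0349) = 1.194.
After n cycles, x_n/x₀ = e^(−nδ), so x_4 = 45.9 × e^(−4 × 1.194) = 45.9 × 0.008421 = 0.3865 mm.

0.387 mm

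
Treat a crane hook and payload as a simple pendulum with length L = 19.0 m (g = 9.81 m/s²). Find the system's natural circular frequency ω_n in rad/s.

0.719 rad/s

For a simple pendulum ω_n = √(g/L) = √(9.81/19.0) = √0.5163 = 0.7186 rad/s.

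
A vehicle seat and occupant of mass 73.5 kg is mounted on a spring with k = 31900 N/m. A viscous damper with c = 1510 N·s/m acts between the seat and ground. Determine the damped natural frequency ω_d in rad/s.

18.1 rad/s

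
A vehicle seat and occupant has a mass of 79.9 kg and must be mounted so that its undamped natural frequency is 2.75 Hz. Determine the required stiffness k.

ω_n = 2πf_n = 2π × 2.75 = 17.28 rad/s.
k = m·ω_n² = 79.9 × 17.28² = 79.9 × 298.6 = 23850 N/m.

23900 N/m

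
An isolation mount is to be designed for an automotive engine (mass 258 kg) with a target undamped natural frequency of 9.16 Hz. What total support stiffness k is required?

ω_n = 2πf_n = 2π × 9.16 = 57.55 rad/s.
k = m·ω_n² = 258 × 57.55² = 258 × 3312 = 854600 N/m.

855000 N/m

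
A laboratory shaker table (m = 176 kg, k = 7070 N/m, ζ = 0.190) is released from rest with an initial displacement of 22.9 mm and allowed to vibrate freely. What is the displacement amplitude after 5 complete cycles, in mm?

0.0524 mm

Logarithmic decrement δ = 2πζ/√(1 − ζ²) = 2π × 0.1900/√(1 − 0.0361) = 1.216.
After n cycles, x_n/x₀ = e^(−nδ), so x_5 = 22.9 × e^(−5 × 1.216) = 22.9 × 0.002289 = 0.05241 mm.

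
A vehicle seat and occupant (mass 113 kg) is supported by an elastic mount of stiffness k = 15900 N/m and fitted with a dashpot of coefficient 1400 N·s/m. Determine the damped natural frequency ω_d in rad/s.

10.1 rad/s

ω_n = √(k/m) = √(15900/113) = 11.86 rad/s.
Critical damping c_c = 2√(k·m) = 2√(15900 × 113) = 2681 N·s/m, so ζ = c/c_c = 1400/2681 = 0.5222.
ω_d = ω_n√(1 − ζ²) = 11.86 × √(1 − 0.273) = 10.12 rad/s.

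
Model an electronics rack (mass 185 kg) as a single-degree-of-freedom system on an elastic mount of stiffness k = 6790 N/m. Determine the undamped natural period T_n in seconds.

ω_n = √(k/m) = √(6790/185) = √36.70 = 6.058 rad/s.
T_n = 2π/ω_n = 6.283/6.058 = 1.037 s.

1.04 s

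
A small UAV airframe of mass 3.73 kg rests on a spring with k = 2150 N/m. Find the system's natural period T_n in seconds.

0.262 s

ω_n = √(k/m) = √(2150/3.73) = √576.4 = 24.01 rad/s.
T_n = 2π/ω_n = 6.283/24.01 = 0.2617 s.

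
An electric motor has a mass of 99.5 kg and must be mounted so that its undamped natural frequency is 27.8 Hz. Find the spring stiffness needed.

3040000 N/m

ω_n = 2πf_n = 2π × 27.8 = 174.7 rad/s.
k = m·ω_n² = 99.5 × 174.7² = 99.5 × 30510 = 3036000 N/m.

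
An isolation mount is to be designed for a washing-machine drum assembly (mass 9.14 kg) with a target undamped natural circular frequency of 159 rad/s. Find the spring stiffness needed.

k = m·ω_n² = 9.14 × 159.0² = 9.14 × 25280 = 231100 N/m.

231000 N/m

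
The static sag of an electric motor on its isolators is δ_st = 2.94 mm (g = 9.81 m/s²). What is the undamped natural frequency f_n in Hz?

9.19 Hz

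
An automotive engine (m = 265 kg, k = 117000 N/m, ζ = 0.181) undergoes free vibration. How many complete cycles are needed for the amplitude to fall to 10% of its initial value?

2 cycles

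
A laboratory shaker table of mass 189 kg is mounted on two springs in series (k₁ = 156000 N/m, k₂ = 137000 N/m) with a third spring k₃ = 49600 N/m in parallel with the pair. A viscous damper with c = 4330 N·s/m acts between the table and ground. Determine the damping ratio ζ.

0.450

Series pair: k_s = k₁k₂/(k₁+k₂) = (156000)(137000)/(156000 + 137000) = 72940 N/m. In parallel with k₃: k_eq = 72940 + 49600 = 122500 N/m.
ω_n = √(k_eq/m) = √(122500/189) = 25.46 rad/s.
Critical damping c_c = 2√(k_eq·m) = 2√(122500 × 189) = 9625 N·s/m, so ζ = c/c_c = 4330/9625 = 0.4499.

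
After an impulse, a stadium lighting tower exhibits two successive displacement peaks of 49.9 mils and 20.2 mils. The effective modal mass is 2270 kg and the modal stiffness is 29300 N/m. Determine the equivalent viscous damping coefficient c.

Logarithmic decrement δ = (1/n)·ln(x₀/x_n) = (1/1)·ln(49.9/20.2) = (1/1)·ln(2.470) = 0.9043.
ζ = δ/√(4π² + δ²) = 0.9043/√(39.48 + 0.818) = 0.9043/6.348 = 0.1425.
c = ζ · 2√(km) = 0.1425 × 2√(29300 × 2270) = 0.1425 × 16310 = 2324 N·s/m.

2320 N·s/m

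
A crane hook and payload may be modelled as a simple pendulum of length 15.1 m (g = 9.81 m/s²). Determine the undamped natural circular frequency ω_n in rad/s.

0.806 rad/s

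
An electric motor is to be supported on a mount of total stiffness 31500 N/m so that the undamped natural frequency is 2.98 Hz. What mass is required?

89.9 kg

ω_n = 2πf_n = 2π × 2.98 = 18.72 rad/s.
m = k/ω_n² = 31500/18.72² = 31500/350.6 = 89.85 kg.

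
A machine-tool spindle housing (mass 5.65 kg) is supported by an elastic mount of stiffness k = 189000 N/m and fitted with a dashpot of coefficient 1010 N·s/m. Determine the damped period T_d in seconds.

0.0394 s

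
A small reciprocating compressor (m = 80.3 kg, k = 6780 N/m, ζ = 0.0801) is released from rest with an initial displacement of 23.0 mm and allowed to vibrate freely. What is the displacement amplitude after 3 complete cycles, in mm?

Logarithmic decrement δ = 2πζ/√(1 − ζ²) = 2π × 0.08010/√(1 − 0.00642) = 0.5049.
After n cycles, x_n/x₀ = e^(−nδ), so x_3 = 23.0 × e^(−3 × 0.5049) = 23.0 × 0.2199 = 5.057 mm.

5.06 mm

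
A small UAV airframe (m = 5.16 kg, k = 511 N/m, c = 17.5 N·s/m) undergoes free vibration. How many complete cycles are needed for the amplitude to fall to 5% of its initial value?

3 cycles

ζ = c/(2√(km)) = 17.5/(2√(511 × 5.16)) = 17.5/102.7 = 0.1704.
Logarithmic decrement δ = 2πζ/√(1 − ζ²) = 2π × 0.1704/√(1 − 0.0290) = 1.087.
x_n/x₀ = e^(−nδ) ≤ 0.05; take ln: n ≥ ln(1/0.05)/δ = 2.996/1.087 = 2.757.
So 3 complete cycles are required.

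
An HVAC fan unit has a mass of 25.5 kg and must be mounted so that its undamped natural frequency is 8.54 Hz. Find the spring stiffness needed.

ω_n = 2πf_n = 2π × 8.54 = 53.66 rad/s.
k = m·ω_n² = 25.5 × 53.66² = 25.5 × 2879 = 73420 N/m.

73400 N/m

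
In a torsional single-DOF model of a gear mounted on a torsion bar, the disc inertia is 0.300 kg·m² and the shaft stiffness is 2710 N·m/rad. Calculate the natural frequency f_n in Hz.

15.1 Hz

ω_n = √(k_t/J) = √(2710/0.300) = √9033 = 95.04 rad/s.
f_n = ω_n/(2π) = 95.04/6.283 = 15.13 Hz.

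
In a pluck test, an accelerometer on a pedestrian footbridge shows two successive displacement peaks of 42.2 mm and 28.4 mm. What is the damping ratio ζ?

Logarithmic decrement δ = (1/n)·ln(x₀/x_n) = (1/1)·ln(42.2/28.4) = (1/1)·ln(1.486) = 0.3960.
ζ = δ/√(4π² + δ²) = 0.3960/√(39.48 + 0.157) = 0.3960/6.296 = 0.06291.

0.0629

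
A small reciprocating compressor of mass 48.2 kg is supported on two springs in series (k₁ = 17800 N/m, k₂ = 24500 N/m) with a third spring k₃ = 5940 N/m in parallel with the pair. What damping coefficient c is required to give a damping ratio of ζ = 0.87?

Series pair: k_s = k₁k₂/(k₁+k₂) = (17800)(24500)/(17800 + 24500) = 10310 N/m. In parallel with k₃: k_eq = 10310 + 5940 = 16250 N/m.
c_c = 2√(k_eq·m) = 2√(16250 × 48.2) = 1770 N·s/m.
c = ζ·c_c = 0.87 × 1770 = 1540 N·s/m.

1540 N·s/m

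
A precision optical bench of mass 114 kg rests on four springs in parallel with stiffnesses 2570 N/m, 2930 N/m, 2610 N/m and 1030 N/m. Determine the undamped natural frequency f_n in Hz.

1.43 Hz

Parallel springs add: k_eq = 2570 + 2930 + 2610 + 1030 = 9140 N/m.
ω_n = √(k_eq/m) = √(9140/114) = √80.18 = 8.954 rad/s.
f_n = ω_n/(2π) = 8.954/6.283 = 1.425 Hz.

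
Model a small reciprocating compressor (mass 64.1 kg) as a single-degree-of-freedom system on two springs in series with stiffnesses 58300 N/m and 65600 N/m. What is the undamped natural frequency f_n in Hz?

Series springs: 1/k_eq = 1/58300 + 1/65600 = 3.240×10^-5, so k_eq = 30870 N/m.
ω_n = √(k_eq/m) = √(30870/64.1) = √481.6 = 21.94 rad/s.
f_n = ω_n/(2π) = 21.94/6.283 = 3.493 Hz.

3.49 Hz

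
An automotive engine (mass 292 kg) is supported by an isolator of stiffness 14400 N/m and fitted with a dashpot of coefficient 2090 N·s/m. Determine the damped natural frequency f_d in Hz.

0.962 Hz

ω_n = √(k/m) = √(14400/292) = 7.022 rad/s.
Critical damping c_c = 2√(k·m) = 2√(14400 × 292) = 4101 N·s/m, so ζ = c/c_c = 2090/4101 = 0.5096.
ω_d = ω_n√(1 − ζ²) = 7.022 × √(1 − 0.260) = 6.042 rad/s.
f_d = ω_d/(2π) = 0.9616 Hz.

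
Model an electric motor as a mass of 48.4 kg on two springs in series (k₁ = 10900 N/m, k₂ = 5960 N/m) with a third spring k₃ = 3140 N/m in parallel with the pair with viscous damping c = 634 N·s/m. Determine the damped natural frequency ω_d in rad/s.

Series pair: k_s = k₁k₂/(k₁+k₂) = (10900)(5960)/(10900 + 5960) = 3853 N/m. In parallel with k₃: k_eq = 3853 + 3140 = 6993 N/m.
ω_n = √(k_eq/m) = √(6993/48.4) = 12.02 rad/s.
Critical damping c_c = 2√(k_eq·m) = 2√(6993 × 48.4) = 1164 N·s/m, so ζ = c/c_c = 634/1164 = 0.5449.
ω_d = ω_n√(1 − ζ²) = 12.02 × √(1 − 0.297) = 10.08 rad/s.

10.1 rad/s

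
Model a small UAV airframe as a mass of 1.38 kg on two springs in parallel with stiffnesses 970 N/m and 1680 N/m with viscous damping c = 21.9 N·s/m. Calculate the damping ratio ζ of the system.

0.181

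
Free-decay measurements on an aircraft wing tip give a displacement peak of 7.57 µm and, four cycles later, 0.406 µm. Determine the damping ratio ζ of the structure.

Logarithmic decrement δ = (1/n)·ln(x₀/x_n) = (1/4)·ln(7.57/0.406) = (1/4)·ln(18.65) = 0.7314.
ζ = δ/√(4π² + δ²) = 0.7314/√(39.48 + 0.535) = 0.7314/6.326 = 0.1156.

0.116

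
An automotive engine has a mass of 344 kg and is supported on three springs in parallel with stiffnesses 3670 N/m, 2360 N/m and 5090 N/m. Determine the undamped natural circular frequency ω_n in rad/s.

Parallel springs add: k_eq = 3670 + 2360 + 5090 = 11120 N/m.
ω_n = √(k_eq/m) = √(11120/344) = √32.33 = 5.686 rad/s.

5.69 rad/s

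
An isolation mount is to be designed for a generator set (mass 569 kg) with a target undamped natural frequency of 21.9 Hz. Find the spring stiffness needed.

10800000 N/m

ω_n = 2πf_n = 2π × 21.9 = 137.6 rad/s.
k = m·ω_n² = 569 × 137.6² = 569 × 18930 = 10770000 N/m.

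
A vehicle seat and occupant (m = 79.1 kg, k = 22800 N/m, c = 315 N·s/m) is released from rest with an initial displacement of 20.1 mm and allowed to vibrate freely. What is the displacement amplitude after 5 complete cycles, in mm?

0.492 mm

ζ = c/(2√(km)) = 315/(2√(22800 × 79.1)) = 315/2686 = 0.1173.
Logarithmic decrement δ = 2πζ/√(1 − ζ²) = 2π × 0.1173/√(1 − 0.0138) = 0.7420.
After n cycles, x_n/x₀ = e^(−nδ), so x_5 = 20.1 × e^(−5 × 0.7420) = 20.1 × 0.02448 = 0.4920 mm.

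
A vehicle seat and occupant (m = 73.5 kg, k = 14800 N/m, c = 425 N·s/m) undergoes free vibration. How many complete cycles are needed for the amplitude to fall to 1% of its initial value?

ζ = c/(2√(km)) = 425/(2√(14800 × 73.5)) = 425/2086 = 0.2037.
Logarithmic decrement δ = 2πζ/√(1 − ζ²) = 2π × 0.2037/√(1 − 0.0415) = 1.308.
x_n/x₀ = e^(−nδ) ≤ 0.01; take ln: n ≥ ln(1/0.01)/δ = 4.605/1.308 = 3.522.
So 4 complete cycles are required.

4 cycles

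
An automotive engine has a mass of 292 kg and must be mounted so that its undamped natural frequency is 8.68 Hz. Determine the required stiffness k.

ω_n = 2πf_n = 2π × 8.68 = 54.54 rad/s.
k = m·ω_n² = 292 × 54.54² = 292 × 2974 = 868500 N/m.

869000 N/m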